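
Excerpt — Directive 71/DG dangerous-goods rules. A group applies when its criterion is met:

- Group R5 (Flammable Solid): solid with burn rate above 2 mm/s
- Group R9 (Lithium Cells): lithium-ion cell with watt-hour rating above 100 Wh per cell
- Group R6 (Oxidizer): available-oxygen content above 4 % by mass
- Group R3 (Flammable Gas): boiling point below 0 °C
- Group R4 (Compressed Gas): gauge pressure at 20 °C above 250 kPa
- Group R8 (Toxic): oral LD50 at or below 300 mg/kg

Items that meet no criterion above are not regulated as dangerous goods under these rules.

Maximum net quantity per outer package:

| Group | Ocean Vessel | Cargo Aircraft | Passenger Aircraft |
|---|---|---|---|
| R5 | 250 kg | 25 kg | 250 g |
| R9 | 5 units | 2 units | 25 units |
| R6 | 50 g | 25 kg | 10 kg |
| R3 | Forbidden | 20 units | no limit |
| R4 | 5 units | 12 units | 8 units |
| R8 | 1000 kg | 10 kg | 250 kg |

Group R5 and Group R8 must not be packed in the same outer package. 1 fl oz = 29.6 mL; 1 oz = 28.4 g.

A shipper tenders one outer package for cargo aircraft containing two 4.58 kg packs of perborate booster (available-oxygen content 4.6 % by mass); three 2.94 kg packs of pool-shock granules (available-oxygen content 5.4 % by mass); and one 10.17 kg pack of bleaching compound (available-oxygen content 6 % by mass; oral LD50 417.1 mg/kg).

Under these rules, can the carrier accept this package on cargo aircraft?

No

Available-oxygen content 4.6 % by mass meets the Group R6 criterion (Oxidizer), so the perborate booster is Group R6.
The pool-shock granules have available-oxygen content 5.4 % by mass, which is > 4 % by mass, so they are Group R6 (Oxidizer).
The bleaching compound has available-oxygen content 6 % by mass, which is > 4 % by mass, so it is Group R6 (Oxidizer).
Total Group R6: (two 4.58 kg packs = 9.16 kg) + (three 2.94 kg packs = 8.82 kg) + 10.17 kg = 28.15 kg.
28.15 kg exceeds the cargo aircraft limit of 25 kg for Group R6.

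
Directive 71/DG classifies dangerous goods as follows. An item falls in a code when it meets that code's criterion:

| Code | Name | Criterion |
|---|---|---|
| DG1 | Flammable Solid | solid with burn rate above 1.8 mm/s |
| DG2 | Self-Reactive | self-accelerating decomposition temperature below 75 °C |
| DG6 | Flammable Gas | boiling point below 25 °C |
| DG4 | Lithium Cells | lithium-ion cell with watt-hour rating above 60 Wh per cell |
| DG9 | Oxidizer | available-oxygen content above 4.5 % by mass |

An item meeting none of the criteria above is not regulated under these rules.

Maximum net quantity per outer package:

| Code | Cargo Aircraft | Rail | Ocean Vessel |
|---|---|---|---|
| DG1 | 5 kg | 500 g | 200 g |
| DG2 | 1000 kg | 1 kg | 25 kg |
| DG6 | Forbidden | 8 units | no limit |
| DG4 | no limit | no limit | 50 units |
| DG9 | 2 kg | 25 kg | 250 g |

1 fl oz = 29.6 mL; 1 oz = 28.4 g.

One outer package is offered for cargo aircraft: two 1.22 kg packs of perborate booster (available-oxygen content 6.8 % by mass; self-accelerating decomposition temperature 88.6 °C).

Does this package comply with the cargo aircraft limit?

Perborate booster: available-oxygen content 6.8 % by mass > 4.5 % by mass → Code DG9 (Oxidizer).
Code DG9 quantity: two 1.22 kg packs = 2.44 kg.
2.44 kg exceeds the cargo aircraft limit of 2 kg for Code DG9.

No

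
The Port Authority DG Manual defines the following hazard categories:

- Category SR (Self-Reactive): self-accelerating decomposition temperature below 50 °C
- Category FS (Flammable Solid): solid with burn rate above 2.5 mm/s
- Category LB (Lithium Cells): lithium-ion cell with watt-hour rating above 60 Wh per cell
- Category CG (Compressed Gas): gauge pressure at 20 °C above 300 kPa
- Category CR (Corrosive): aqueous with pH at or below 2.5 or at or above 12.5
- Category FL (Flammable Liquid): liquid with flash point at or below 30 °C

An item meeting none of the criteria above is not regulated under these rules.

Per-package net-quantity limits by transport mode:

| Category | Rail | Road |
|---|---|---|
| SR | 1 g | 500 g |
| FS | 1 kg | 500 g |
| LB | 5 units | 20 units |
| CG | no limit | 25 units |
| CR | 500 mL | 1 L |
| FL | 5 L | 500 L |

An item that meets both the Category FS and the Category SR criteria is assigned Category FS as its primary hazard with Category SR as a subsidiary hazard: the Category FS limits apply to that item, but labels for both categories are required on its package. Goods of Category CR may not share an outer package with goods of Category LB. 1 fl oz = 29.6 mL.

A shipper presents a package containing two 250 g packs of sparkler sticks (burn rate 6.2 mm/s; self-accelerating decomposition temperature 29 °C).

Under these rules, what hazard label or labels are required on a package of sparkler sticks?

Burn rate 6.2 mm/s meets the Category FS criterion (Flammable Solid), so the sparkler sticks are Category FS.
Sparkler sticks: self-accelerating decomposition temperature 29 °C < 50 °C → Category SR (Self-Reactive).
By the precedence rule Category FS is primary and Category SR is subsidiary, and that rule requires both labels on the package.

Category FS and SR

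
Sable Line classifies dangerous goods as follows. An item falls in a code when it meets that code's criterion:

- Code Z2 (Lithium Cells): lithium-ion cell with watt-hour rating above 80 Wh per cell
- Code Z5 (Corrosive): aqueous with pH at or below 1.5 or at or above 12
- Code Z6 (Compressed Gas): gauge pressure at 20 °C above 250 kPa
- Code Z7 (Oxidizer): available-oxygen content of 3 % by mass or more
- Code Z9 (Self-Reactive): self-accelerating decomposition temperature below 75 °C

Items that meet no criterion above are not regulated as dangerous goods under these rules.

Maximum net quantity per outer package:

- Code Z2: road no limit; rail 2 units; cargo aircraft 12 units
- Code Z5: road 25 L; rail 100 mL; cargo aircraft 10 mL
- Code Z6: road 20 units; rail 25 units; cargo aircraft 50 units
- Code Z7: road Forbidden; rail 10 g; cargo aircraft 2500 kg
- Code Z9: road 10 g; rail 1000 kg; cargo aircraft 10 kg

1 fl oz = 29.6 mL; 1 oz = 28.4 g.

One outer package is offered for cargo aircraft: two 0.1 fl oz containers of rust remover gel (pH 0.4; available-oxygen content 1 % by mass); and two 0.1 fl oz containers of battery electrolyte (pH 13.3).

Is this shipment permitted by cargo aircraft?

Rust remover gel: pH 0.4 ≤ 1.5 → Code Z5 (Corrosive).
pH 13.3 meets the Code Z5 criterion (Corrosive), so the battery electrolyte is Code Z5.
Code Z5 net quantity: (two 0.1 fl oz containers = 5.92 mL) + (two 0.1 fl oz containers = 5.92 mL) = 11.84 mL.
11.84 mL > 10 mL (cargo aircraft limit, Code Z5) — over the limit.

No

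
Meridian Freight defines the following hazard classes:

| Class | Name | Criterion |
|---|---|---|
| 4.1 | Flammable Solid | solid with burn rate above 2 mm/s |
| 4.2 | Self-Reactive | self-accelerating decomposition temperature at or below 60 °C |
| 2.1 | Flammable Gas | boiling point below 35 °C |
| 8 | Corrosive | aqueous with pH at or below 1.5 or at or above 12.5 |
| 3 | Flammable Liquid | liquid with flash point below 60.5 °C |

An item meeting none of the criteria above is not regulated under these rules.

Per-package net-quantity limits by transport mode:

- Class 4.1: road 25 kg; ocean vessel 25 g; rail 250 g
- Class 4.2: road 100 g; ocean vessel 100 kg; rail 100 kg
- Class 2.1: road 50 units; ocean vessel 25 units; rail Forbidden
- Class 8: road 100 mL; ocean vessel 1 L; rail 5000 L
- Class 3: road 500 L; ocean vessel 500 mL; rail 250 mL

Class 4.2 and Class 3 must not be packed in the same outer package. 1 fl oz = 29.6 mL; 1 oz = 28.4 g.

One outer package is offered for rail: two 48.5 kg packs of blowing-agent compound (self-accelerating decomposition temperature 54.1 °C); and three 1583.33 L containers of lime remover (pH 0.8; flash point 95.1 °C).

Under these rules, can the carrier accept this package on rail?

Yes

Self-accelerating decomposition temperature 54.1 °C meets the Class 4.2 criterion (Self-Reactive), so the blowing-agent compound is Class 4.2.
The lime remover has pH 0.8, which is ≤ 1.5, so it is Class 8 (Corrosive).
Class 8 quantity: three 1583.33 L containers = 4749.99 L.
4749.99 L is within the rail limit of 5000 L for Class 8.
Class 4.2 quantity: two 48.5 kg packs = 97 kg.
97 kg ≤ 100 kg (rail limit, Class 4.2) — within limit.
The segregation rule (Class 4.2 with Class 3) does not apply to Class 8 with Class 4.2.
Every hazard class is within its rail limit and no segregation rule is violated.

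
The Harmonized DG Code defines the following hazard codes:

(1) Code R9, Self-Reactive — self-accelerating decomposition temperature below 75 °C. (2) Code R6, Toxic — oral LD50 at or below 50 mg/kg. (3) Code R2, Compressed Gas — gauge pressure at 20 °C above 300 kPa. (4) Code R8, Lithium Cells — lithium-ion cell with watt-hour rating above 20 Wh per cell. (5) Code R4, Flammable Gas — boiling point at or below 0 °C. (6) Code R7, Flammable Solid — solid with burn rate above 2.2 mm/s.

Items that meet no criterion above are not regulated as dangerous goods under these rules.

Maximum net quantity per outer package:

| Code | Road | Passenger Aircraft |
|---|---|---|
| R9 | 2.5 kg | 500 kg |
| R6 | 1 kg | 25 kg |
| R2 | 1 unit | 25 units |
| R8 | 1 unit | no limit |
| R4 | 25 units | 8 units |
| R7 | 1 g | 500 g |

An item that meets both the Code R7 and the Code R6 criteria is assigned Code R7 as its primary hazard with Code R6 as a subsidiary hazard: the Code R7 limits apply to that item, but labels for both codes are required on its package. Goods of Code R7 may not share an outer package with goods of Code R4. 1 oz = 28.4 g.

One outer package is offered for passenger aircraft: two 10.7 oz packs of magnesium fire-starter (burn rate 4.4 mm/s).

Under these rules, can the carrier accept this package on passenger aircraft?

The magnesium fire-starter has burn rate 4.4 mm/s, which is > 2.2 mm/s, so it is Code R7 (Flammable Solid).
Code R7 quantity: two 10.7 oz packs = 607.76 g.
607.76 g exceeds the passenger aircraft limit of 500 g for Code R7.

No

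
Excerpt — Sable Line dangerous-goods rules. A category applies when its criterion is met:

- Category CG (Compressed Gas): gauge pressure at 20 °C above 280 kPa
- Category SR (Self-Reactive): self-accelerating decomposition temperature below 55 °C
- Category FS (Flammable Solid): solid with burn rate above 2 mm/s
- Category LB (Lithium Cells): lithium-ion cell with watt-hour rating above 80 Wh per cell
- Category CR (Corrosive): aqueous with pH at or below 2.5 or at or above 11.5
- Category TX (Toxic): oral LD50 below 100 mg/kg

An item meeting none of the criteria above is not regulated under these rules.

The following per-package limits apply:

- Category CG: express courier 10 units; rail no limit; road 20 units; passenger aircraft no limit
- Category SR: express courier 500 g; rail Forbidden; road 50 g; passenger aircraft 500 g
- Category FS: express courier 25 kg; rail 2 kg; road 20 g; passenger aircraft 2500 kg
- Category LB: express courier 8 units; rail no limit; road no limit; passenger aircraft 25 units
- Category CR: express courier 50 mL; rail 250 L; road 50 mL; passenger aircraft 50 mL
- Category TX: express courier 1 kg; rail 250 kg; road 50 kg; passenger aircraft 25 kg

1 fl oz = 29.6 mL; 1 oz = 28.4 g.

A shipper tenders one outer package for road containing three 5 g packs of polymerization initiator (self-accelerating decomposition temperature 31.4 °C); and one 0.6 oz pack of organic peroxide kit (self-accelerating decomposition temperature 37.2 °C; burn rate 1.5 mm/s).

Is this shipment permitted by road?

Self-accelerating decomposition temperature 31.4 °C meets the Category SR criterion (Self-Reactive), so the polymerization initiator is Category SR.
With self-accelerating decomposition temperature 37.2 °C (< 55 °C), the organic peroxide kit falls in Category SR.
Total Category SR: (three 5 g packs = 15 g) + (one 0.6 oz pack = 17.04 g) = 32.04 g.
32.04 g is within the road limit of 50 g for Category SR.

Yes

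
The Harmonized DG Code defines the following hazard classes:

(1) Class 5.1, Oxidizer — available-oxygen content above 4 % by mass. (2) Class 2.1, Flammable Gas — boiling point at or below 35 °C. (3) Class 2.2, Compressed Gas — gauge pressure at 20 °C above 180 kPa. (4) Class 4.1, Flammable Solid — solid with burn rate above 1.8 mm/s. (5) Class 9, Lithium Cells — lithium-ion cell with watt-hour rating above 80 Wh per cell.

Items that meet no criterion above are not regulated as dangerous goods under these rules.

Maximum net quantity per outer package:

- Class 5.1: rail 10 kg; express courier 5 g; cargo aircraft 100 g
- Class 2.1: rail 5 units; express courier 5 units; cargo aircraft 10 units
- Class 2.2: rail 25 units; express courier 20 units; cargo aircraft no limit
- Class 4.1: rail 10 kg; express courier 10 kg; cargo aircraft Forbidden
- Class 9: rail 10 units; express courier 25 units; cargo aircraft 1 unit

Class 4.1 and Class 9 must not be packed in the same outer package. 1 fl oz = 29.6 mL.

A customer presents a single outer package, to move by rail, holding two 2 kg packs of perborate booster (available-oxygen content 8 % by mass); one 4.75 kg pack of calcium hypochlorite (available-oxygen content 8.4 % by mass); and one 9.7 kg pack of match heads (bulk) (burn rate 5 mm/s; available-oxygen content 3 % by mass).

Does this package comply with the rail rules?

Yes

With available-oxygen content 8 % by mass (> 4 % by mass), the perborate booster falls in Class 5.1.
Available-oxygen content 8.4 % by mass meets the Class 5.1 criterion (Oxidizer), so the calcium hypochlorite is Class 5.1.
Match heads (bulk): burn rate 5 mm/s > 1.8 mm/s → Class 4.1 (Flammable Solid).
Class 4.1 quantity: 9.7 kg.
9.7 kg ≤ 10 kg (rail limit, Class 4.1) — within limit.
Total Class 5.1: (two 2 kg packs = 4 kg) + 4.75 kg = 8.75 kg.
8.75 kg ≤ 10 kg (rail limit, Class 5.1) — within limit.
The segregation rule (Class 4.1 with Class 9) does not apply to Class 4.1 with Class 5.1.
Every hazard class is within its rail limit and no segregation rule is violated.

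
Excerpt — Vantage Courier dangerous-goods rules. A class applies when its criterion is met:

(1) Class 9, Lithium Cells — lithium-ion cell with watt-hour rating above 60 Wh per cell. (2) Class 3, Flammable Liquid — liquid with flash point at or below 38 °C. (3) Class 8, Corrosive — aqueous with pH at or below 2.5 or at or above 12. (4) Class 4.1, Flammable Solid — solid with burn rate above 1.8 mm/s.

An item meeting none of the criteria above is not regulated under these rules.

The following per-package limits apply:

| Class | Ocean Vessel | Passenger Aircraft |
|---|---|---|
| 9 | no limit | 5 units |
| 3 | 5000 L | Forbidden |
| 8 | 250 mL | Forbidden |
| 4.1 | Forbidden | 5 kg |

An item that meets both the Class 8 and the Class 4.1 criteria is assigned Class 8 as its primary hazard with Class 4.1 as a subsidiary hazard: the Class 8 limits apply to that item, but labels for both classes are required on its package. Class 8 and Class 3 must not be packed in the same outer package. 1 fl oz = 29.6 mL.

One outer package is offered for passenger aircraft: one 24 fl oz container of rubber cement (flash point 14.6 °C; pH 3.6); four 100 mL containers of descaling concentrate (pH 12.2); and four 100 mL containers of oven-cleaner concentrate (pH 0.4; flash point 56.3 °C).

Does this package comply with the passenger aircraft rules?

No

Rubber cement: flash point 14.6 °C ≤ 38 °C → Class 3 (Flammable Liquid).
With pH 12.2 (≥ 12), the descaling concentrate falls in Class 8.
Oven-cleaner concentrate: pH 0.4 ≤ 2.5 → Class 8 (Corrosive).
Total Class 8: (four 100 mL containers = 400 mL) + (four 100 mL containers = 400 mL) = 800 mL.
By passenger aircraft, Class 8 is Forbidden regardless of quantity.
Class 3 quantity: one 24 fl oz container = 710.4 mL.
Class 3 is Forbidden by passenger aircraft.
Class 8 and Class 3 may not share an outer package.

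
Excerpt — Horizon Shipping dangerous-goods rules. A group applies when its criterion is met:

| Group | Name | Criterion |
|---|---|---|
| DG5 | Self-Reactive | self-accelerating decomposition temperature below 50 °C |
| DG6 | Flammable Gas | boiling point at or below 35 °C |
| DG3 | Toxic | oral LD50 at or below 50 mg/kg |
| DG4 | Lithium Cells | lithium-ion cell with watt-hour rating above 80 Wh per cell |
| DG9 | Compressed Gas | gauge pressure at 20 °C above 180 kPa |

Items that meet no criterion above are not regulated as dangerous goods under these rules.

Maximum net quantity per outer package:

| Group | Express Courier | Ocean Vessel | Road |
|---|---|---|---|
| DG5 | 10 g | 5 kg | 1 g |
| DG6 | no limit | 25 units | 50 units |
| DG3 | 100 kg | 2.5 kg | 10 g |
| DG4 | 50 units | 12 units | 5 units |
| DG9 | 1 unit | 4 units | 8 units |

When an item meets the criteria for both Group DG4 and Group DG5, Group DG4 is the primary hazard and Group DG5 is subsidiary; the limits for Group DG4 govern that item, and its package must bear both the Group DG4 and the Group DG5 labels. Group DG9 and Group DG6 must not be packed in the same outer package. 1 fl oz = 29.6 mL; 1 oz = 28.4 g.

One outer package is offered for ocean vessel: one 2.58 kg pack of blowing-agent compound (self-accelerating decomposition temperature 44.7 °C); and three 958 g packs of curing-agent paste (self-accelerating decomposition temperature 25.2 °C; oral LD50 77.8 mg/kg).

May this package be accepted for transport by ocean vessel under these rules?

Self-accelerating decomposition temperature 44.7 °C meets the Group DG5 criterion (Self-Reactive), so the blowing-agent compound is Group DG5.
Self-accelerating decomposition temperature 25.2 °C meets the Group DG5 criterion (Self-Reactive), so the curing-agent paste is Group DG5.
Total Group DG5: 2.58 kg + (three 958 g packs = 2.874 kg) = 5.454 kg.
5.454 kg exceeds the ocean vessel limit of 5 kg for Group DG5.

No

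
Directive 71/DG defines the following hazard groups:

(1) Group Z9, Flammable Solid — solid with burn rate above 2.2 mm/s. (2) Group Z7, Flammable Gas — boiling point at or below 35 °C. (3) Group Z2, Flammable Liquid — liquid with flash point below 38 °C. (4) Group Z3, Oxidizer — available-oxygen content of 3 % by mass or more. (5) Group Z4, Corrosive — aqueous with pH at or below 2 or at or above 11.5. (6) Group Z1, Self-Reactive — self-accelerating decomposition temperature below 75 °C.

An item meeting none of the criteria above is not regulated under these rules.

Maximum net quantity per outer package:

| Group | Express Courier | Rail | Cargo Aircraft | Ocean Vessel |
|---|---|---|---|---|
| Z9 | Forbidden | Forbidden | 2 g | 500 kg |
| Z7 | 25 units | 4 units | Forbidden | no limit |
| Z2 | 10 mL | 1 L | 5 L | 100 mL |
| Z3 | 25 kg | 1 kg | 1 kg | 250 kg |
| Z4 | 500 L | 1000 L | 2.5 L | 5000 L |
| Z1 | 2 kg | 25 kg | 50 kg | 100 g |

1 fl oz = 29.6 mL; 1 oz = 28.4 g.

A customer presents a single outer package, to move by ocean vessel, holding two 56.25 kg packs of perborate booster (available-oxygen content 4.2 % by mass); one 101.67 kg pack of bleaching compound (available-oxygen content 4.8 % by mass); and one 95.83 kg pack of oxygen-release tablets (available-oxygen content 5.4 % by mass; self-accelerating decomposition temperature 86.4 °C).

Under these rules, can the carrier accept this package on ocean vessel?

No

With available-oxygen content 4.2 % by mass (≥ 3 % by mass), the perborate booster falls in Group Z3.
The bleaching compound has available-oxygen content 4.8 % by mass, which is ≥ 3 % by mass, so it is Group Z3 (Oxidizer).
With available-oxygen content 5.4 % by mass (≥ 3 % by mass), the oxygen-release tablets fall in Group Z3.
Total Group Z3: (two 56.25 kg packs = 112.5 kg) + 101.67 kg + 95.83 kg = 310 kg.
310 kg > 250 kg (ocean vessel limit, Group Z3) — over the limit.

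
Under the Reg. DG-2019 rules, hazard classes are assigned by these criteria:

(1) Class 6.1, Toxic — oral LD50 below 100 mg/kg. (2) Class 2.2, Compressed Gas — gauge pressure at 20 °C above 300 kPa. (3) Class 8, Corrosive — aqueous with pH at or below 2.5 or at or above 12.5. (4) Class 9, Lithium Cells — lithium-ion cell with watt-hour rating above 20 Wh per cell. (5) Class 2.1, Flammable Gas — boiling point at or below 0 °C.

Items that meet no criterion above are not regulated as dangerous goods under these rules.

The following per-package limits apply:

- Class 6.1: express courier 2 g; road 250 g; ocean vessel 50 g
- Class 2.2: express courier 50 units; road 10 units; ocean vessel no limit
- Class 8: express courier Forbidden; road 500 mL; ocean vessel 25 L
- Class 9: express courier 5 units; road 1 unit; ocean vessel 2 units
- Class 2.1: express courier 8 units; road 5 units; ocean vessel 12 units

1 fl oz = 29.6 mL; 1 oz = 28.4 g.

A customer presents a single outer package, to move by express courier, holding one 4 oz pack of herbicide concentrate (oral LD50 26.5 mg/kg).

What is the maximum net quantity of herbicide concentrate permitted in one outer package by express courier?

With oral LD50 26.5 mg/kg (< 100 mg/kg), the herbicide concentrate falls in Class 6.1.
The express courier limit for Class 6.1 is 2 g.

2 g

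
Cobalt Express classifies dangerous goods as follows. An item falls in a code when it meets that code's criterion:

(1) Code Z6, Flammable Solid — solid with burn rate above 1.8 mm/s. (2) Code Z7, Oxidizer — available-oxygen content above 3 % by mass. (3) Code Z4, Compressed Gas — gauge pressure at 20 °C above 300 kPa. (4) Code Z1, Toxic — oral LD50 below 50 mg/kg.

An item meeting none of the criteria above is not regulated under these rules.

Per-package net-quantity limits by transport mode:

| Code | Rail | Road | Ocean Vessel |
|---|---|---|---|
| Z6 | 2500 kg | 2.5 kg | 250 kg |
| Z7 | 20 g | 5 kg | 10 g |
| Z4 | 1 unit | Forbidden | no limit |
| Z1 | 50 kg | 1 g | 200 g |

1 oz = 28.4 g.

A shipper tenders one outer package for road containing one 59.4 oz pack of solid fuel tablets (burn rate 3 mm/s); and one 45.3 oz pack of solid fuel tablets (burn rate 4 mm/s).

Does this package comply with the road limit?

Solid fuel tablets: burn rate 3 mm/s > 1.8 mm/s → Code Z6 (Flammable Solid).
The solid fuel tablets have burn rate 4 mm/s, which is > 1.8 mm/s, so they are Code Z6 (Flammable Solid).
Code Z6 net quantity: (one 59.4 oz pack = 1686.96 g) + (one 45.3 oz pack = 1286.52 g) = 2973.48 g.
2973.48 g exceeds the road limit of 2.5 kg for Code Z6.

No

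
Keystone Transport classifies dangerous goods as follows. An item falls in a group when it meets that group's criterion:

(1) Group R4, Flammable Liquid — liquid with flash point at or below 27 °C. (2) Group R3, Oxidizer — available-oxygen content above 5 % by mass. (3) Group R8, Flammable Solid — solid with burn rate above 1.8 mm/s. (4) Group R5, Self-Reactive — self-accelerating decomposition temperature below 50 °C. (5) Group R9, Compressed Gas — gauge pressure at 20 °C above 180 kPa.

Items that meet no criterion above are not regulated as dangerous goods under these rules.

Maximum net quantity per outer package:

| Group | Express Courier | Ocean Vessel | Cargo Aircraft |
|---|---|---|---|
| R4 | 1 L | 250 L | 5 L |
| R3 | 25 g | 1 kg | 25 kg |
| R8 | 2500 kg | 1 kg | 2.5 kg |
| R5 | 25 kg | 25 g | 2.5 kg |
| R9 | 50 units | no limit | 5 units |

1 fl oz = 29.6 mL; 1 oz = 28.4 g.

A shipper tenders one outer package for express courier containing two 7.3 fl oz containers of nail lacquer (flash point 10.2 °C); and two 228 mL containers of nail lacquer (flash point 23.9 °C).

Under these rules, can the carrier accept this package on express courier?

With flash point 10.2 °C (≤ 27 °C), the nail lacquer falls in Group R4.
With flash point 23.9 °C (≤ 27 °C), the nail lacquer falls in Group R4.
Total Group R4: (two 7.3 fl oz containers = 432.16 mL) + (two 228 mL containers = 456 mL) = 888.16 mL.
888.16 mL is within the express courier limit of 1 L for Group R4.

Yes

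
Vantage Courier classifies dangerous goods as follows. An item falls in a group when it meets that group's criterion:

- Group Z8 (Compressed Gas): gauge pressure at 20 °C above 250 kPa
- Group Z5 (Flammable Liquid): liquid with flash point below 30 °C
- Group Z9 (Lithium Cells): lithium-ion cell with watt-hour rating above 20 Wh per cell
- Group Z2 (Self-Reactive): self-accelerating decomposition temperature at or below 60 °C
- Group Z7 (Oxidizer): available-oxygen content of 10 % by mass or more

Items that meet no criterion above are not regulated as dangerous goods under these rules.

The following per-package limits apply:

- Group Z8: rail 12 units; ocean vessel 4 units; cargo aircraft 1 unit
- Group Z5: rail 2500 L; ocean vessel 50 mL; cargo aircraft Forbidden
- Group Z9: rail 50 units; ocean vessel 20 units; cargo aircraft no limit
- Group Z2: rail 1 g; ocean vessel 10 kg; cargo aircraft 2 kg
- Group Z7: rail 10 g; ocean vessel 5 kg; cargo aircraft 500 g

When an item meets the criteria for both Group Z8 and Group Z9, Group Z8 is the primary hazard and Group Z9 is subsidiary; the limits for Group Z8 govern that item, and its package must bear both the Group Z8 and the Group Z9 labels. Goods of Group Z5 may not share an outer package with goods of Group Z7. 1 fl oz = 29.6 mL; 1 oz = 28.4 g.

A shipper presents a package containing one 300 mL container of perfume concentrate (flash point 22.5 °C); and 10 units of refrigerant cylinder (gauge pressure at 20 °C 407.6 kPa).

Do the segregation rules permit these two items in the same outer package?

Flash point 22.5 °C meets the Group Z5 criterion (Flammable Liquid), so the perfume concentrate is Group Z5.
The refrigerant cylinder has gauge pressure at 20 °C 407.6 kPa, which is > 250 kPa, so it is Group Z8 (Compressed Gas).
No segregation rule bars Group Z5 with Group Z8.

Yes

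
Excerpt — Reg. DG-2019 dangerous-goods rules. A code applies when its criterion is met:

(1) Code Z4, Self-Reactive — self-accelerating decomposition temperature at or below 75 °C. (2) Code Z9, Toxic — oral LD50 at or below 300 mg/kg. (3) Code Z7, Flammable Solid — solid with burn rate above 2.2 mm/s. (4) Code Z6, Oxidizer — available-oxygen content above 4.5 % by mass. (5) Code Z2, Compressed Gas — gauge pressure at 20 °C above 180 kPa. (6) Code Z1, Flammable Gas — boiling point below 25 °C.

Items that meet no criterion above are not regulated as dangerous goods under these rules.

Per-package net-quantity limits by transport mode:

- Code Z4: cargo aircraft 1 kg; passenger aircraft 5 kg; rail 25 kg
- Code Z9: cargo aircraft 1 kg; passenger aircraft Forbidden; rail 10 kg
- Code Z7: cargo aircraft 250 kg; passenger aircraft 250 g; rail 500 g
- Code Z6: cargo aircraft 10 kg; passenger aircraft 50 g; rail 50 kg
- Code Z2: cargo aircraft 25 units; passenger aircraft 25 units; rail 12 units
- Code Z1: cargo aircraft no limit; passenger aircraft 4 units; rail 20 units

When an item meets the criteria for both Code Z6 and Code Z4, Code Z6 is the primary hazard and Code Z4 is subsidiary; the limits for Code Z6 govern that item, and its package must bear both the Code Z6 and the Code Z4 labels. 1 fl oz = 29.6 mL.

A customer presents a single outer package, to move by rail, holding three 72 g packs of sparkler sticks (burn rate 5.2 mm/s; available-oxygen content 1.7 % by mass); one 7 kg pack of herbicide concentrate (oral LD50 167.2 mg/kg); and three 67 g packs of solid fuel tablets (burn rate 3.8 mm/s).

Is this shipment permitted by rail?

Yes

With burn rate 5.2 mm/s (> 2.2 mm/s), the sparkler sticks fall in Code Z7.
Oral LD50 167.2 mg/kg meets the Code Z9 criterion (Toxic), so the herbicide concentrate is Code Z9.
With burn rate 3.8 mm/s (> 2.2 mm/s), the solid fuel tablets fall in Code Z7.
Total Code Z7: (three 72 g packs = 216 g) + (three 67 g packs = 201 g) = 417 g.
417 g is within the rail limit of 500 g for Code Z7.
Code Z9 quantity: 7 kg.
7 kg is within the rail limit of 10 kg for Code Z9.
Every hazard code is within its rail limit and no segregation rule is violated.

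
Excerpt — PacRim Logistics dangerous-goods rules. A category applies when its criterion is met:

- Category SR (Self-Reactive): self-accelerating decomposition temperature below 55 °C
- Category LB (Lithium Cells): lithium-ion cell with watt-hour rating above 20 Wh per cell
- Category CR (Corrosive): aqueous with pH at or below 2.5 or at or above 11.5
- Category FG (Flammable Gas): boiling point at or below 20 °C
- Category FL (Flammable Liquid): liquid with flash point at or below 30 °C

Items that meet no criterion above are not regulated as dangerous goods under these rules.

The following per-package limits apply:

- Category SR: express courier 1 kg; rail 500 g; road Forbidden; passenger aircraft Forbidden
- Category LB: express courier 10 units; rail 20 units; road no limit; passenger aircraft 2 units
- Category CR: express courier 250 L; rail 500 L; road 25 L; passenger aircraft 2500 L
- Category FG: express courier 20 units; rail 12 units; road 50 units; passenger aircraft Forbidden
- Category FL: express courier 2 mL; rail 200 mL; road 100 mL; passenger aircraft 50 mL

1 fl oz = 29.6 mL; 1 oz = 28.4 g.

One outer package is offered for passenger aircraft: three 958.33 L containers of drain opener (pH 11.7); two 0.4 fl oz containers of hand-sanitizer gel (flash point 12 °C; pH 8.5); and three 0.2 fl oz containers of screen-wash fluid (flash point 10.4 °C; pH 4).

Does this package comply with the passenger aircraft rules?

No

Drain opener: pH 11.7 ≥ 11.5 → Category CR (Corrosive).
With flash point 12 °C (≤ 30 °C), the hand-sanitizer gel falls in Category FL.
The screen-wash fluid has flash point 10.4 °C, which is ≤ 30 °C, so it is Category FL (Flammable Liquid).
Total Category FL: (two 0.4 fl oz containers = 23.68 mL) + (three 0.2 fl oz containers = 17.76 mL) = 41.44 mL.
41.44 mL is within the passenger aircraft limit of 50 mL for Category FL.
Category CR quantity: three 958.33 L containers = 2874.99 L.
2874.99 L exceeds the passenger aircraft limit of 2500 L for Category CR.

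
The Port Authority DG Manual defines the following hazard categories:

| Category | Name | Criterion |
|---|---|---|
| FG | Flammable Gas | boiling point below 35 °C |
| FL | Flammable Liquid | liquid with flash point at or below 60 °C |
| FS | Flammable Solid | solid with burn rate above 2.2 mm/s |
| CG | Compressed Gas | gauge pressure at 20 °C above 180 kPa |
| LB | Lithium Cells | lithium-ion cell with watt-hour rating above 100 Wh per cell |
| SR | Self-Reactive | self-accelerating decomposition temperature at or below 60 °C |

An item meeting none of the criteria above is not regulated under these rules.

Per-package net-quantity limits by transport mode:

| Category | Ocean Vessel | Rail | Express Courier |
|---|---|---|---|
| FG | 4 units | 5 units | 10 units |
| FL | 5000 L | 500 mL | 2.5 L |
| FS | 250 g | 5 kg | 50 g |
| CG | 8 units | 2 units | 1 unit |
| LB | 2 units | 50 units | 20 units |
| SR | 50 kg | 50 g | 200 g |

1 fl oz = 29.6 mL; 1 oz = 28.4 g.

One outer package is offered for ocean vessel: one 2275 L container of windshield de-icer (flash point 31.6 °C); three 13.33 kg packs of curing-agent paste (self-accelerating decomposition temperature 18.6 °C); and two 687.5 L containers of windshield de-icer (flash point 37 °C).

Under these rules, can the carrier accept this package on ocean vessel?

The windshield de-icer has flash point 31.6 °C, which is ≤ 60 °C, so it is Category FL (Flammable Liquid).
The curing-agent paste has self-accelerating decomposition temperature 18.6 °C, which is ≤ 60 °C, so it is Category SR (Self-Reactive).
The windshield de-icer has flash point 37 °C, which is ≤ 60 °C, so it is Category FL (Flammable Liquid).
Category SR quantity: three 13.33 kg packs = 39.99 kg.
39.99 kg ≤ 50 kg (ocean vessel limit, Category SR) — within limit.
Category FL net quantity: 2275 L + (two 687.5 L containers = 1375 L) = 3650 L.
That is within the Category FL ocean vessel limit of 5000 L.
Every hazard category is within its ocean vessel limit and no segregation rule is violated.

Yes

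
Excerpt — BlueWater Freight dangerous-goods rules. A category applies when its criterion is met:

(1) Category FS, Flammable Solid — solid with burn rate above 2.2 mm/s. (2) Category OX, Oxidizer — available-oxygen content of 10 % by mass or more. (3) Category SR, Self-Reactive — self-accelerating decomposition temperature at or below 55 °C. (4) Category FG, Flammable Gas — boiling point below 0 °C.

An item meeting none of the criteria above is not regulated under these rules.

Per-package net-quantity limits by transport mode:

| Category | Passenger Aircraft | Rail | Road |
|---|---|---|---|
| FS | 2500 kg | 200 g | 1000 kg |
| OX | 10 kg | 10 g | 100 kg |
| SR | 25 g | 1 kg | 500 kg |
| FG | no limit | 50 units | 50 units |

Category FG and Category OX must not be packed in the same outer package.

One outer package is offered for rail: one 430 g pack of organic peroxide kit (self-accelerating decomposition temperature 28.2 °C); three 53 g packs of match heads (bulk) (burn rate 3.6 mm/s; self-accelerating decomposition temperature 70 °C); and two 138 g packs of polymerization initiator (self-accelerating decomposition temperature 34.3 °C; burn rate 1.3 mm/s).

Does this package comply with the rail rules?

Yes

Organic peroxide kit: self-accelerating decomposition temperature 28.2 °C ≤ 55 °C → Category SR (Self-Reactive).
With burn rate 3.6 mm/s (> 2.2 mm/s), the match heads (bulk) fall in Category FS.
Polymerization initiator: self-accelerating decomposition temperature 34.3 °C ≤ 55 °C → Category SR (Self-Reactive).
Total Category SR: 430 g + (two 138 g packs = 276 g) = 706 g.
706 g is within the rail limit of 1 kg for Category SR.
Category FS quantity: three 53 g packs = 159 g.
159 g is within the rail limit of 200 g for Category FS.
The segregation rule (Category FG with Category OX) does not apply to Category SR with Category FS.
Every hazard category is within its rail limit and no segregation rule is violated.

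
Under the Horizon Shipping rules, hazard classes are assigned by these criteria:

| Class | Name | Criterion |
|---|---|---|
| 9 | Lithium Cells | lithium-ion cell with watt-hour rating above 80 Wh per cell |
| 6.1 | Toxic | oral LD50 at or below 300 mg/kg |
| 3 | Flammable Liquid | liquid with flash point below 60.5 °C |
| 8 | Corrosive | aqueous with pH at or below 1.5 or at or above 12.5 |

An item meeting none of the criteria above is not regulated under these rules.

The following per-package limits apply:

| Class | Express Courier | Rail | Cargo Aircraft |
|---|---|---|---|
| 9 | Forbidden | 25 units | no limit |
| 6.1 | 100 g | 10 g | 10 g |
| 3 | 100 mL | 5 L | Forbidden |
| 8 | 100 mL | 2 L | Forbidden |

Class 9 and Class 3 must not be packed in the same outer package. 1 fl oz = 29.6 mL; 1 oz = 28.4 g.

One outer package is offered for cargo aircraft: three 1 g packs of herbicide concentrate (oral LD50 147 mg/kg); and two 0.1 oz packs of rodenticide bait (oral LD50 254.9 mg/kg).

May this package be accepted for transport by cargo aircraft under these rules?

Oral LD50 147 mg/kg meets the Class 6.1 criterion (Toxic), so the herbicide concentrate is Class 6.1.
Oral LD50 254.9 mg/kg meets the Class 6.1 criterion (Toxic), so the rodenticide bait is Class 6.1.
Class 6.1 net quantity: (three 1 g packs = 3 g) + (two 0.1 oz packs = 5.68 g) = 8.68 g.
That is within the Class 6.1 cargo aircraft limit of 10 g.

Yes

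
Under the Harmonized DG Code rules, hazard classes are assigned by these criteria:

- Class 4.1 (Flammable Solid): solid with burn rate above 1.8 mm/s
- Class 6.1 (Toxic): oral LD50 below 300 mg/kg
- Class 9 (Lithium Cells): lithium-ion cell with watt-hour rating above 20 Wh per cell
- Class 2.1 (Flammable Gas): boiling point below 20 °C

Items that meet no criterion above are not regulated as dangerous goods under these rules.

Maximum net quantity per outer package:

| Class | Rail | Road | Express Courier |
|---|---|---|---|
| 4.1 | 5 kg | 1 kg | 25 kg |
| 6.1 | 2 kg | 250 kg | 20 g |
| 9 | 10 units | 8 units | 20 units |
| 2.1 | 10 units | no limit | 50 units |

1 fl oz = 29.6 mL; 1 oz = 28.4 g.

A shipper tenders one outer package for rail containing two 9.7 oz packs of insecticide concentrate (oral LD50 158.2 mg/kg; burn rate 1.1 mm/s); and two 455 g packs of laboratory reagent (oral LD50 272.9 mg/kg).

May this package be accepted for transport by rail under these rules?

With oral LD50 158.2 mg/kg (< 300 mg/kg), the insecticide concentrate falls in Class 6.1.
With oral LD50 272.9 mg/kg (< 300 mg/kg), the laboratory reagent falls in Class 6.1.
Total Class 6.1: (two 9.7 oz packs = 550.96 g) + (two 455 g packs = 910 g) = 1460.96 g.
That is within the Class 6.1 rail limit of 2 kg.

Yes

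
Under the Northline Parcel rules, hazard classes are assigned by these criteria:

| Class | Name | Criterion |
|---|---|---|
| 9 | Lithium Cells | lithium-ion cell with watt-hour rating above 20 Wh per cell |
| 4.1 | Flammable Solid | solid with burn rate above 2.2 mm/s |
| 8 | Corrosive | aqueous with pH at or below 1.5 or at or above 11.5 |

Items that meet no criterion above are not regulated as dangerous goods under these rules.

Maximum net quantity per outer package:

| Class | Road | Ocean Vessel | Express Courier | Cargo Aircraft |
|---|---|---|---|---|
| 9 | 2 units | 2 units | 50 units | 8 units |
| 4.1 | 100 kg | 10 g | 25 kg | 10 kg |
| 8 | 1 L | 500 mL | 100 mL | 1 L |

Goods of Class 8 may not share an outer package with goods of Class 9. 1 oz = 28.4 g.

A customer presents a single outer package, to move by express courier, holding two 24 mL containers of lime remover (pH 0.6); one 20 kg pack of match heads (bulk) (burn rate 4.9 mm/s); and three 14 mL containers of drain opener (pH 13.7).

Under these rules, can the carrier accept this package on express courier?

Yes

pH 0.6 meets the Class 8 criterion (Corrosive), so the lime remover is Class 8.
Match heads (bulk): burn rate 4.9 mm/s > 2.2 mm/s → Class 4.1 (Flammable Solid).
pH 13.7 meets the Class 8 criterion (Corrosive), so the drain opener is Class 8.
Class 4.1 quantity: 20 kg.
20 kg ≤ 25 kg (express courier limit, Class 4.1) — within limit.
Class 8 net quantity: (two 24 mL containers = 48 mL) + (three 14 mL containers = 42 mL) = 90 mL.
90 mL ≤ 100 mL (express courier limit, Class 8) — within limit.
The segregation rule (Class 8 with Class 9) does not apply to Class 4.1 with Class 8.
Every hazard class is within its express courier limit and no segregation rule is violated.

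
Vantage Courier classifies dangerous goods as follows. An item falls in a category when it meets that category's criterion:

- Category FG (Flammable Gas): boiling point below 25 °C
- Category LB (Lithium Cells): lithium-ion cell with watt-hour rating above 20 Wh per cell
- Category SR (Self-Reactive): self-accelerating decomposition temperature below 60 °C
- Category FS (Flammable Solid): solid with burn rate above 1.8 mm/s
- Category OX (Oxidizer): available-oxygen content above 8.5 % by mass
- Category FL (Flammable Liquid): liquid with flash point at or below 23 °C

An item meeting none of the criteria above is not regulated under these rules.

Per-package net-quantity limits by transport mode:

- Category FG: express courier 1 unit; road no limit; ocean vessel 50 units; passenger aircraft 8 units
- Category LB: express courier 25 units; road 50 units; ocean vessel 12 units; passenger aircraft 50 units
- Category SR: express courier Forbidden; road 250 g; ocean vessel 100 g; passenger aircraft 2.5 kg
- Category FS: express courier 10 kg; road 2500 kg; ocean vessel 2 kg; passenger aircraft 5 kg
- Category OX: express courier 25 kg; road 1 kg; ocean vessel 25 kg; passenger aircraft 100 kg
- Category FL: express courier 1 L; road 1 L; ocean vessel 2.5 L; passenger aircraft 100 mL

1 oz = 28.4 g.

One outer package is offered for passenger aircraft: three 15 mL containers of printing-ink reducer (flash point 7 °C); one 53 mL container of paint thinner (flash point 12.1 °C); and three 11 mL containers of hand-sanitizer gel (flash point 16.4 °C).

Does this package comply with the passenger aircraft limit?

The printing-ink reducer has flash point 7 °C, which is ≤ 23 °C, so it is Category FL (Flammable Liquid).
Paint thinner: flash point 12.1 °C ≤ 23 °C → Category FL (Flammable Liquid).
With flash point 16.4 °C (≤ 23 °C), the hand-sanitizer gel falls in Category FL.
Category FL net quantity: (three 15 mL containers = 45 mL) + 53 mL + (three 11 mL containers = 33 mL) = 131 mL.
131 mL > 100 mL (passenger aircraft limit, Category FL) — over the limit.

No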